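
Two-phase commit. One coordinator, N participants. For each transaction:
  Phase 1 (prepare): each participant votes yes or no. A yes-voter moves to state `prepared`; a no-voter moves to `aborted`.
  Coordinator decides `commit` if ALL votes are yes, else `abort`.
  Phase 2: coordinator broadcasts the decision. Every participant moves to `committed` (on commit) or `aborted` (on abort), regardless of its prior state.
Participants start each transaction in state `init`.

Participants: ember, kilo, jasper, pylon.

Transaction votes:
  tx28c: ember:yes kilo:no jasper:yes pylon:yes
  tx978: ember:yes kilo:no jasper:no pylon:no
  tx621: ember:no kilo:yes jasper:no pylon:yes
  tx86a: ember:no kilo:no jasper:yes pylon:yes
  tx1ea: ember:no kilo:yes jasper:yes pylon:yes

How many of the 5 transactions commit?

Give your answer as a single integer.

tx28c: no from kilo -> abort (commits=0)
tx978: no from kilo, jasper, pylon -> abort (commits=0)
tx621: no from ember, jasper -> abort (commits=0)
tx86a: no from ember, kilo -> abort (commits=0)
tx1ea: no from ember -> abort (commits=0)

Answer: 0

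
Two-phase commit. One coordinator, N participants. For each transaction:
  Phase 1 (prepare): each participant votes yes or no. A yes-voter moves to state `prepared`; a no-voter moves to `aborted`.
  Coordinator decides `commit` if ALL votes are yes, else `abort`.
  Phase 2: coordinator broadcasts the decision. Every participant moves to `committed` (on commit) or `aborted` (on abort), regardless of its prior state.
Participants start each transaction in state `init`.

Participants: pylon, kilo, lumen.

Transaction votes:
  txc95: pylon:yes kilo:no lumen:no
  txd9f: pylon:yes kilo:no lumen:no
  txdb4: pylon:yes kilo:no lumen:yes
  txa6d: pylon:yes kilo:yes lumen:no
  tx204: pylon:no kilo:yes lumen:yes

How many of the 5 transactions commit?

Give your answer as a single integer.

Answer: 0

Derivation:
txc95: no from kilo, lumen -> abort (commits=0)
txd9f: no from kilo, lumen -> abort (commits=0)
txdb4: no from kilo -> abort (commits=0)
txa6d: no from lumen -> abort (commits=0)
tx204: no from pylon -> abort (commits=0)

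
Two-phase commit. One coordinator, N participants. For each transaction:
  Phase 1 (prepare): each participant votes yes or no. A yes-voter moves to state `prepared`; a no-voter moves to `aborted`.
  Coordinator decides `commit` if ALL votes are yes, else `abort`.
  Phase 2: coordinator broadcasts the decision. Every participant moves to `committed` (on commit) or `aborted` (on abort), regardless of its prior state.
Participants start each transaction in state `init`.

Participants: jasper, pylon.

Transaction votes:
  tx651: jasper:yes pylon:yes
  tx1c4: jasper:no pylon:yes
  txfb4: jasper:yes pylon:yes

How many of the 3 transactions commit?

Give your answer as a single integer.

tx651: all yes -> commit (commits=1)
tx1c4: no from jasper -> abort (commits=1)
txfb4: all yes -> commit (commits=2)

Answer: 2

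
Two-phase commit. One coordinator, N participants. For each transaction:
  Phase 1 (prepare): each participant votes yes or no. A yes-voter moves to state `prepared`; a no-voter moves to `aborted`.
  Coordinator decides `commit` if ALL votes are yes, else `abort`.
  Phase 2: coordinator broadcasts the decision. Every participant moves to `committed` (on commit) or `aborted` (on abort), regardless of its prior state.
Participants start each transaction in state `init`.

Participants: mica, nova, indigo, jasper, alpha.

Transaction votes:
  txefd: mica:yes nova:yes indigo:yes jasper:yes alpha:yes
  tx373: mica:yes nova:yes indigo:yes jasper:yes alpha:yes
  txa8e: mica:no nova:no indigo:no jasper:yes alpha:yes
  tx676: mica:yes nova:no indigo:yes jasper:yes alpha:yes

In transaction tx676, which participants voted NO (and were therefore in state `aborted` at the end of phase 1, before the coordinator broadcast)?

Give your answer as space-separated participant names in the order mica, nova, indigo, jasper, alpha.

Txn tx676 phase 1: mica yes -> prepared; nova no -> aborted; indigo yes -> prepared; jasper yes -> prepared; alpha yes -> prepared

Answer: nova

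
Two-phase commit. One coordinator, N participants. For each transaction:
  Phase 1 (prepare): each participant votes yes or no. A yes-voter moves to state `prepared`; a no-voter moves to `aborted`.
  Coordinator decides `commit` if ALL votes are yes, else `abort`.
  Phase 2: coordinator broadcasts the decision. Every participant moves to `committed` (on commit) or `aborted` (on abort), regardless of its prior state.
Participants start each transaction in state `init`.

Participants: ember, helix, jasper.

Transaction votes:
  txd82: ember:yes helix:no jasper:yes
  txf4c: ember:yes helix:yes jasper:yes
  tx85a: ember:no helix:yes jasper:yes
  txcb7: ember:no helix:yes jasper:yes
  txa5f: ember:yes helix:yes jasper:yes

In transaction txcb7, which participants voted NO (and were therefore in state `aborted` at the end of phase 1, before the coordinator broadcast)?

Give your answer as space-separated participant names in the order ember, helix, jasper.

Answer: ember

Derivation:
Txn txcb7 phase 1: ember no -> aborted; helix yes -> prepared; jasper yes -> prepared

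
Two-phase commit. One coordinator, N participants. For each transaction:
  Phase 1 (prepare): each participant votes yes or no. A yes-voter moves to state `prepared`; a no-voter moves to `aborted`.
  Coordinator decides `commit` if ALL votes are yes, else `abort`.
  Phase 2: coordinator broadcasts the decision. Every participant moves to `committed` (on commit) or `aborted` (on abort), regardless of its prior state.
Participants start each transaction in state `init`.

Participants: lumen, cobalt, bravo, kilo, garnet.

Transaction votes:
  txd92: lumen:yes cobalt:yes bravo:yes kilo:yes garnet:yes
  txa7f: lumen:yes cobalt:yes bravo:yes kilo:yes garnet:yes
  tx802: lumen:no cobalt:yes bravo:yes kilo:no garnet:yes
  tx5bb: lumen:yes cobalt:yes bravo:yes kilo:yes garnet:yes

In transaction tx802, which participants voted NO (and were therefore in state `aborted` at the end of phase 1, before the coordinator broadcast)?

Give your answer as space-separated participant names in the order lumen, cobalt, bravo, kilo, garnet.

Answer: lumen kilo

Derivation:
Txn tx802 phase 1: lumen no -> aborted; cobalt yes -> prepared; bravo yes -> prepared; kilo no -> aborted; garnet yes -> prepared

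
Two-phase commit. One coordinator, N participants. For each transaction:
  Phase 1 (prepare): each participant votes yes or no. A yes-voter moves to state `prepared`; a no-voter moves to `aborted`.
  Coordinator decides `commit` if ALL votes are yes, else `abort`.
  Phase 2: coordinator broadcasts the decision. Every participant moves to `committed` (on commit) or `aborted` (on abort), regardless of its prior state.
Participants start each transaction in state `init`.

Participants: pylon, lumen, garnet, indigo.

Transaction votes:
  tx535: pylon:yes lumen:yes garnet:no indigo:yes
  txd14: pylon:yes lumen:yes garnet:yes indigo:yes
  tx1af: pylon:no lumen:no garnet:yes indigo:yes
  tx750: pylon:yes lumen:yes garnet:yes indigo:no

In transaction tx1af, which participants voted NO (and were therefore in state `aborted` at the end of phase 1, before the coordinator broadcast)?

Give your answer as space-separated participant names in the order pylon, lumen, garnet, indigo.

Answer: pylon lumen

Derivation:
Txn tx1af phase 1: pylon no -> aborted; lumen no -> aborted; garnet yes -> prepared; indigo yes -> prepared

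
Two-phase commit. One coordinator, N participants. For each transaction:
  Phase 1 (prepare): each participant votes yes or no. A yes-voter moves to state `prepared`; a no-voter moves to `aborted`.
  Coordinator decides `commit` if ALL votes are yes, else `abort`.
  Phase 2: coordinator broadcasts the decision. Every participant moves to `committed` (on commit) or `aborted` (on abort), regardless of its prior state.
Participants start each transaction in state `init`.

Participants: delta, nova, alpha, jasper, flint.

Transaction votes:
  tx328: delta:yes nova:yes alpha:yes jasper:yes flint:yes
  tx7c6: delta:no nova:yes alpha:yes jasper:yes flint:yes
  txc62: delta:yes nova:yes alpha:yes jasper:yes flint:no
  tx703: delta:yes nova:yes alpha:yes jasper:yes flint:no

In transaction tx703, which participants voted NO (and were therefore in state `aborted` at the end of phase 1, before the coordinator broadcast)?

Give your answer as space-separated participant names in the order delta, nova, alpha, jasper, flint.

Txn tx703 phase 1: delta yes -> prepared; nova yes -> prepared; alpha yes -> prepared; jasper yes -> prepared; flint no -> aborted

Answer: flint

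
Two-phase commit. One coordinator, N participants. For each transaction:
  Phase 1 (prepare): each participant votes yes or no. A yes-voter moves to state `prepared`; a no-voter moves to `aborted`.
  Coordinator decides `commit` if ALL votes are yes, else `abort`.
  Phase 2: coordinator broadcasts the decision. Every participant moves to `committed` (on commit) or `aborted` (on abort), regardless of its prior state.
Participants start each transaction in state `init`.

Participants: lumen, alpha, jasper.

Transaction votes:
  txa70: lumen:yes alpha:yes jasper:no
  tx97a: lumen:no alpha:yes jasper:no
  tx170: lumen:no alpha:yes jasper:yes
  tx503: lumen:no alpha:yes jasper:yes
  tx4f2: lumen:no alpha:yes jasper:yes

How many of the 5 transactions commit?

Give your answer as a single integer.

txa70: no from jasper -> abort (commits=0)
tx97a: no from lumen, jasper -> abort (commits=0)
tx170: no from lumen -> abort (commits=0)
tx503: no from lumen -> abort (commits=0)
tx4f2: no from lumen -> abort (commits=0)

Answer: 0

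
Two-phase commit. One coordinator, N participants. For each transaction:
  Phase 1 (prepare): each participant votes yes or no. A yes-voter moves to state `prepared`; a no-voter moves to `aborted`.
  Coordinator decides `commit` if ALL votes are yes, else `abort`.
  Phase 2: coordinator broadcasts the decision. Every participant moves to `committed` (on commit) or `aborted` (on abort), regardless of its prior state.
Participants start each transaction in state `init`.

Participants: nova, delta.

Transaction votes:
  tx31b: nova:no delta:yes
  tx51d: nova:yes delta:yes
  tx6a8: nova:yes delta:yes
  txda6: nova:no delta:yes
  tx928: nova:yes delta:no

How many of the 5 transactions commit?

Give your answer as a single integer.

Answer: 2

Derivation:
tx31b: no from nova -> abort (commits=0)
tx51d: all yes -> commit (commits=1)
tx6a8: all yes -> commit (commits=2)
txda6: no from nova -> abort (commits=2)
tx928: no from delta -> abort (commits=2)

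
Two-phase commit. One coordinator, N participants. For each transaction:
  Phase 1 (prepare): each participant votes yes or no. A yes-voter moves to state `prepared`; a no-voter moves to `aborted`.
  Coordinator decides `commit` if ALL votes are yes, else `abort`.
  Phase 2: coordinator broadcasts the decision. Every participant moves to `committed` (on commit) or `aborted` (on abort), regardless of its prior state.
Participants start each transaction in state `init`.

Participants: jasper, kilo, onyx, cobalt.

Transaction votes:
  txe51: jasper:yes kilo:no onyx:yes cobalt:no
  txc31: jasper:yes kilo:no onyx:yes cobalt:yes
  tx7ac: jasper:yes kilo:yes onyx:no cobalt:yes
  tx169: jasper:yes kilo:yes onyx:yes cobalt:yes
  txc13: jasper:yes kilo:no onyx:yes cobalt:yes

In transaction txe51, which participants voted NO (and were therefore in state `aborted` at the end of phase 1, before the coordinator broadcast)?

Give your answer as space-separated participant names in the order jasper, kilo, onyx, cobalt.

Answer: kilo cobalt

Derivation:
Txn txe51 phase 1: jasper yes -> prepared; kilo no -> aborted; onyx yes -> prepared; cobalt no -> aborted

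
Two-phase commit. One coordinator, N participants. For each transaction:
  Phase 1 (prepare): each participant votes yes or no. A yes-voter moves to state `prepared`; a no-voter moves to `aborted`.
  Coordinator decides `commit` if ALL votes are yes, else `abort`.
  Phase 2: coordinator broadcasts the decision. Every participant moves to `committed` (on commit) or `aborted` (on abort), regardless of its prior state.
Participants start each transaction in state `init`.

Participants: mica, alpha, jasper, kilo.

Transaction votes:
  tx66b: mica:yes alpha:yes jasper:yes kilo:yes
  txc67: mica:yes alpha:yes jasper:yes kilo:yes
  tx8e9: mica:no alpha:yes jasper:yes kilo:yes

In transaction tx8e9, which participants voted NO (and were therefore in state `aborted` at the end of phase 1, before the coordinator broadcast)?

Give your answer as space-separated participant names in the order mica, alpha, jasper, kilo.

Answer: mica

Derivation:
Txn tx8e9 phase 1: mica no -> aborted; alpha yes -> prepared; jasper yes -> prepared; kilo yes -> prepared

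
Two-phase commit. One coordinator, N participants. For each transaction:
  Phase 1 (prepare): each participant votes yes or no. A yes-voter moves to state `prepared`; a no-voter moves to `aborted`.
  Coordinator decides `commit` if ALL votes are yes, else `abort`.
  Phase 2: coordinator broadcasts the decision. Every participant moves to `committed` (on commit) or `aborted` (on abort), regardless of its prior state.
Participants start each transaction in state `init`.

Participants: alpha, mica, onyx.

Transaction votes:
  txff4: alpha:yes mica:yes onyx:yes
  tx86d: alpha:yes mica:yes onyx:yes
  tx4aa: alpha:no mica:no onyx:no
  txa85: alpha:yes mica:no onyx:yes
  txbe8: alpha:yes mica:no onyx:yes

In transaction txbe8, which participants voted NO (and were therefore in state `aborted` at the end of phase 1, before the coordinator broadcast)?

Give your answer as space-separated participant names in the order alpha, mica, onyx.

Answer: mica

Derivation:
Txn txbe8 phase 1: alpha yes -> prepared; mica no -> aborted; onyx yes -> prepared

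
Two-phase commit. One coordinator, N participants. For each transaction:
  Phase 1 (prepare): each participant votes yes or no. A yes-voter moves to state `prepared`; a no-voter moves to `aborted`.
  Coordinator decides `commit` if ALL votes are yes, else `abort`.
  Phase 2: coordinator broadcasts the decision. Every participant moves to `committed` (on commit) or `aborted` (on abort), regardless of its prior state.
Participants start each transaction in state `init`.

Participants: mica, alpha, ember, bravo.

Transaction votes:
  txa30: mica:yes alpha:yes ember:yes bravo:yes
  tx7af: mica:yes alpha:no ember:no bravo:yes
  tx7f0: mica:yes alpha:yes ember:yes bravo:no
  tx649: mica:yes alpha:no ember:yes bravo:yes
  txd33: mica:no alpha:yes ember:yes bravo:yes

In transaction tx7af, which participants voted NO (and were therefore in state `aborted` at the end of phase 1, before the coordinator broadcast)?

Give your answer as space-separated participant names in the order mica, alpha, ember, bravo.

Txn tx7af phase 1: mica yes -> prepared; alpha no -> aborted; ember no -> aborted; bravo yes -> prepared

Answer: alpha ember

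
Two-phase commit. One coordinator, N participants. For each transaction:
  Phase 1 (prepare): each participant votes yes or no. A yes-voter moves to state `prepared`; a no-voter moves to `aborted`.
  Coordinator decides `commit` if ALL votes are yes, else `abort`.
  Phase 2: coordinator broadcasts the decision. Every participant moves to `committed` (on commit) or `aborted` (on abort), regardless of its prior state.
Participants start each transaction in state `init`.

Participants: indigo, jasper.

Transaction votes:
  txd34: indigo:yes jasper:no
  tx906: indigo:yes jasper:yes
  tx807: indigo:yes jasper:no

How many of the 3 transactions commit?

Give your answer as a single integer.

Answer: 1

Derivation:
txd34: no from jasper -> abort (commits=0)
tx906: all yes -> commit (commits=1)
tx807: no from jasper -> abort (commits=1)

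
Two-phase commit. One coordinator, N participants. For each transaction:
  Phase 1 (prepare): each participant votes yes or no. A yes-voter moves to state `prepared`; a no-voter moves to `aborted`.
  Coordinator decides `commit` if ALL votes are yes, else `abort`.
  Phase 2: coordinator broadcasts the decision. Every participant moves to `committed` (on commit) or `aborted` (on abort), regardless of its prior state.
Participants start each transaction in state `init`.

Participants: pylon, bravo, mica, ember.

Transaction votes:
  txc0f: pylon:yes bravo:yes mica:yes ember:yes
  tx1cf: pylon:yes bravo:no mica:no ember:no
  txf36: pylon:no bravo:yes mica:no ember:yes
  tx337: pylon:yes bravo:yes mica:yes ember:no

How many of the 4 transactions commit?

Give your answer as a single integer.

txc0f: all yes -> commit (commits=1)
tx1cf: no from bravo, mica, ember -> abort (commits=1)
txf36: no from pylon, mica -> abort (commits=1)
tx337: no from ember -> abort (commits=1)

Answer: 1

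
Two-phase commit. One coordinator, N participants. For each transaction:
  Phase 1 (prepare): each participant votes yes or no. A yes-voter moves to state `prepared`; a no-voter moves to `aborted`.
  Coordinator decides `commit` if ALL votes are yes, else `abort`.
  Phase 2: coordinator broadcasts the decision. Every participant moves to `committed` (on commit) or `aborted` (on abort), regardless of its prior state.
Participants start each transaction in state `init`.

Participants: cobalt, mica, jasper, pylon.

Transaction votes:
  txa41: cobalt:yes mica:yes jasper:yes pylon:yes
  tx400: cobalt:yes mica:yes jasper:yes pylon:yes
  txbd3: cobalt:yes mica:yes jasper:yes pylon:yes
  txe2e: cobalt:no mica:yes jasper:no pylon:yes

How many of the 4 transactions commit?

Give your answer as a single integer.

txa41: all yes -> commit (commits=1)
tx400: all yes -> commit (commits=2)
txbd3: all yes -> commit (commits=3)
txe2e: no from cobalt, jasper -> abort (commits=3)

Answer: 3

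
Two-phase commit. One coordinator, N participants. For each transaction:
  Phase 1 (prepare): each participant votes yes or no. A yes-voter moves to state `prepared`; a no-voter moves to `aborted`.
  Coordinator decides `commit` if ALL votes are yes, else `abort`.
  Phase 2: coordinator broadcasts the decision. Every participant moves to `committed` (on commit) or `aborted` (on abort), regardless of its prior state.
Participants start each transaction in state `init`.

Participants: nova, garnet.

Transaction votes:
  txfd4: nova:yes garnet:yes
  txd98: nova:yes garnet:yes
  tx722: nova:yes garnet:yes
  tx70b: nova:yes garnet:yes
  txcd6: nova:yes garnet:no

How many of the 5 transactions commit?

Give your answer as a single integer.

Answer: 4

Derivation:
txfd4: all yes -> commit (commits=1)
txd98: all yes -> commit (commits=2)
tx722: all yes -> commit (commits=3)
tx70b: all yes -> commit (commits=4)
txcd6: no from garnet -> abort (commits=4)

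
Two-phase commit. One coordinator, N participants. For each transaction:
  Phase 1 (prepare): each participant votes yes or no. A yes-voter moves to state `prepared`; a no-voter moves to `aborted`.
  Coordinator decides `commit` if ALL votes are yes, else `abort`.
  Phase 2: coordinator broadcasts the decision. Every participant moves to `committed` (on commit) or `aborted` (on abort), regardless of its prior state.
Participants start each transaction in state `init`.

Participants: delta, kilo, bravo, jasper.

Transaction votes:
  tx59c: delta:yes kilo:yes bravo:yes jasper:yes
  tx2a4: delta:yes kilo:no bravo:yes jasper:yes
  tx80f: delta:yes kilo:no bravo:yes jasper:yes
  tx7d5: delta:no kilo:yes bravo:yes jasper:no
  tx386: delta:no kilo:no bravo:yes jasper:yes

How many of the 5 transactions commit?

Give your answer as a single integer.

Answer: 1

Derivation:
tx59c: all yes -> commit (commits=1)
tx2a4: no from kilo -> abort (commits=1)
tx80f: no from kilo -> abort (commits=1)
tx7d5: no from delta, jasper -> abort (commits=1)
tx386: no from delta, kilo -> abort (commits=1)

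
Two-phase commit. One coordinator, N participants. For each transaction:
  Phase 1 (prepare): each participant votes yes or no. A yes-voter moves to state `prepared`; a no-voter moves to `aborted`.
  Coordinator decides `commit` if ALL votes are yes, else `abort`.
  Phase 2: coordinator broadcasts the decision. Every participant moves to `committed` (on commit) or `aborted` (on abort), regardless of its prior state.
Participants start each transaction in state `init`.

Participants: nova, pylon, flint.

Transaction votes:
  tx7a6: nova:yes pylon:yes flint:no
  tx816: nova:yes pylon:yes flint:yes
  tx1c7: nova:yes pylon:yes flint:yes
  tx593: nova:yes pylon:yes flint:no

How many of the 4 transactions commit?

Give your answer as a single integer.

tx7a6: no from flint -> abort (commits=0)
tx816: all yes -> commit (commits=1)
tx1c7: all yes -> commit (commits=2)
tx593: no from flint -> abort (commits=2)

Answer: 2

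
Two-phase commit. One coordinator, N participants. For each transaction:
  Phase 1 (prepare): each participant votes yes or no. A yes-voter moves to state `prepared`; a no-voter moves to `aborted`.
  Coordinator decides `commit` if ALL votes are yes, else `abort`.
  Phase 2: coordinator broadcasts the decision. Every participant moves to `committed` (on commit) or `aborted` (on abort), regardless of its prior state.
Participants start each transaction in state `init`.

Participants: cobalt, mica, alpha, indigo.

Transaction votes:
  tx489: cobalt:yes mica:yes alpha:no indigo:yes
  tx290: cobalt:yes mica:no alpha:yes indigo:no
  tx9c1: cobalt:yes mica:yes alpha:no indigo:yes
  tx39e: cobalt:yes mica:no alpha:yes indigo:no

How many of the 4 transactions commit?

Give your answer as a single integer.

tx489: no from alpha -> abort (commits=0)
tx290: no from mica, indigo -> abort (commits=0)
tx9c1: no from alpha -> abort (commits=0)
tx39e: no from mica, indigo -> abort (commits=0)

Answer: 0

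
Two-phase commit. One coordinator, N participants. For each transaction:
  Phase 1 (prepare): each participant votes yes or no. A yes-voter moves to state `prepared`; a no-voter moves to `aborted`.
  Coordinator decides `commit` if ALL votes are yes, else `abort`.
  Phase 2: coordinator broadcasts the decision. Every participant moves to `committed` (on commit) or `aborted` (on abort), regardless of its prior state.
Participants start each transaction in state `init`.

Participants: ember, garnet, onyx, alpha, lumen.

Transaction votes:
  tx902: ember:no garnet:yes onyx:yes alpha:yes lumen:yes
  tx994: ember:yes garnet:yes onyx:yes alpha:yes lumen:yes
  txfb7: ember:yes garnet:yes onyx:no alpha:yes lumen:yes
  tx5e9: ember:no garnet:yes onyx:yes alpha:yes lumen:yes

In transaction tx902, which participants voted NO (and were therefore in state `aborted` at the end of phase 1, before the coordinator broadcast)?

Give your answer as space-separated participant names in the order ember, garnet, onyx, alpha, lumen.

Txn tx902 phase 1: ember no -> aborted; garnet yes -> prepared; onyx yes -> prepared; alpha yes -> prepared; lumen yes -> prepared

Answer: ember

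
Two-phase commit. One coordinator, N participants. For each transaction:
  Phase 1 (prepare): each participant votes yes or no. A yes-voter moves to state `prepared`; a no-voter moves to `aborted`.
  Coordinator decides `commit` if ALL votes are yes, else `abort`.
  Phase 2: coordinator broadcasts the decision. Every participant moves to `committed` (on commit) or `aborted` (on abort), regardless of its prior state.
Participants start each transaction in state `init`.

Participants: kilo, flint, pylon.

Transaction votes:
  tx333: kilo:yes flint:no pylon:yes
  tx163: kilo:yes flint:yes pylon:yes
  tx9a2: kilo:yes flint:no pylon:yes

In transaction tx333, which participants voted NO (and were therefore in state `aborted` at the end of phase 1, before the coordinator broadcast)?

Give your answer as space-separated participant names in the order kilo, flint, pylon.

Txn tx333 phase 1: kilo yes -> prepared; flint no -> aborted; pylon yes -> prepared

Answer: flint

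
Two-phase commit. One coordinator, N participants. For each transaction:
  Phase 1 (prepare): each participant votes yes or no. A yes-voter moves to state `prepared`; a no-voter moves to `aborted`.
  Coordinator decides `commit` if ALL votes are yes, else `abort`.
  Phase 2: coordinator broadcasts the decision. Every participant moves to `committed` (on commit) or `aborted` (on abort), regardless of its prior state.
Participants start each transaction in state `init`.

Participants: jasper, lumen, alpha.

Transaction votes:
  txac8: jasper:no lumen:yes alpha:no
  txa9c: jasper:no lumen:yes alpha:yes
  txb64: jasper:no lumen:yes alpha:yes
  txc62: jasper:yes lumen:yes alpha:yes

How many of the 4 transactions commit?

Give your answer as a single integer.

Answer: 1

Derivation:
txac8: no from jasper, alpha -> abort (commits=0)
txa9c: no from jasper -> abort (commits=0)
txb64: no from jasper -> abort (commits=0)
txc62: all yes -> commit (commits=1)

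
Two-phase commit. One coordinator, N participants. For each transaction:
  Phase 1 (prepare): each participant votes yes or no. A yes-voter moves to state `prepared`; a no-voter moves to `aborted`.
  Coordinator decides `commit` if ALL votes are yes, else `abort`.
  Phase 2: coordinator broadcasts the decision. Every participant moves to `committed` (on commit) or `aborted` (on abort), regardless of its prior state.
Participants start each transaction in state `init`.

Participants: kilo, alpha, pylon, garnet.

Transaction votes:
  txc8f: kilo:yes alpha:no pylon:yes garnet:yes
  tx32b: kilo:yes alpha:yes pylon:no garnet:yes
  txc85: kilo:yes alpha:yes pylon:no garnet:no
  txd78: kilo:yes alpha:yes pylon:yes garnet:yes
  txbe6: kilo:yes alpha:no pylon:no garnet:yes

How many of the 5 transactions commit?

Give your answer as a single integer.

Answer: 1

Derivation:
txc8f: no from alpha -> abort (commits=0)
tx32b: no from pylon -> abort (commits=0)
txc85: no from pylon, garnet -> abort (commits=0)
txd78: all yes -> commit (commits=1)
txbe6: no from alpha, pylon -> abort (commits=1)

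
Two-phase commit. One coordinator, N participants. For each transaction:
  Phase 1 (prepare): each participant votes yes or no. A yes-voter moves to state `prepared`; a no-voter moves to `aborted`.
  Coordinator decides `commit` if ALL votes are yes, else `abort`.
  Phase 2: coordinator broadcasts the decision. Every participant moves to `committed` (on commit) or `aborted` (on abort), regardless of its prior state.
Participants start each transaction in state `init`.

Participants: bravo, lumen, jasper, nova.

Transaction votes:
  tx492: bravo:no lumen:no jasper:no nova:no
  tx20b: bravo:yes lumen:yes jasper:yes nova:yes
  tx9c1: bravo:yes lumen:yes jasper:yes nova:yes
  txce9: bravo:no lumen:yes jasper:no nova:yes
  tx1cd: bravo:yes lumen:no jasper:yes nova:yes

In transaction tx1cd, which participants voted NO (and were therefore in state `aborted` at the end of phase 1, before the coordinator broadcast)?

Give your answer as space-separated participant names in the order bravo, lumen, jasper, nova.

Answer: lumen

Derivation:
Txn tx1cd phase 1: bravo yes -> prepared; lumen no -> aborted; jasper yes -> prepared; nova yes -> prepared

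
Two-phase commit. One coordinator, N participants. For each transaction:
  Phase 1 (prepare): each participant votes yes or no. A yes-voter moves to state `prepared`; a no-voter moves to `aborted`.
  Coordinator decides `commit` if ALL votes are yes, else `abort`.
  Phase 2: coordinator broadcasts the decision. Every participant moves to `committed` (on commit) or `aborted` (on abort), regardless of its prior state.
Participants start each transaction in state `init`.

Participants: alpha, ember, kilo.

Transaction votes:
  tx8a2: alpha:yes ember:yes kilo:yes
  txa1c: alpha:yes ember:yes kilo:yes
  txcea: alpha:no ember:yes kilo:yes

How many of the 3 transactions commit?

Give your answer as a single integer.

Answer: 2

Derivation:
tx8a2: all yes -> commit (commits=1)
txa1c: all yes -> commit (commits=2)
txcea: no from alpha -> abort (commits=2)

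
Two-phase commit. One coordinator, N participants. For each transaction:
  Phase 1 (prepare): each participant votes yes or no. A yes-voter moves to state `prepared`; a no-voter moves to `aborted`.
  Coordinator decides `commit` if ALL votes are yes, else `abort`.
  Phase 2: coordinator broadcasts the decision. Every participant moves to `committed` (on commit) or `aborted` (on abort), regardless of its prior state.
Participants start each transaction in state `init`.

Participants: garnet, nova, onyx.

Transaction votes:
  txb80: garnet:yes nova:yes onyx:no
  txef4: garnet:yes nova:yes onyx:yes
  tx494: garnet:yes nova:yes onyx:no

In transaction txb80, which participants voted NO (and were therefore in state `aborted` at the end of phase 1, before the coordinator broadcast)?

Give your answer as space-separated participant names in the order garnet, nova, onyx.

Txn txb80 phase 1: garnet yes -> prepared; nova yes -> prepared; onyx no -> aborted

Answer: onyx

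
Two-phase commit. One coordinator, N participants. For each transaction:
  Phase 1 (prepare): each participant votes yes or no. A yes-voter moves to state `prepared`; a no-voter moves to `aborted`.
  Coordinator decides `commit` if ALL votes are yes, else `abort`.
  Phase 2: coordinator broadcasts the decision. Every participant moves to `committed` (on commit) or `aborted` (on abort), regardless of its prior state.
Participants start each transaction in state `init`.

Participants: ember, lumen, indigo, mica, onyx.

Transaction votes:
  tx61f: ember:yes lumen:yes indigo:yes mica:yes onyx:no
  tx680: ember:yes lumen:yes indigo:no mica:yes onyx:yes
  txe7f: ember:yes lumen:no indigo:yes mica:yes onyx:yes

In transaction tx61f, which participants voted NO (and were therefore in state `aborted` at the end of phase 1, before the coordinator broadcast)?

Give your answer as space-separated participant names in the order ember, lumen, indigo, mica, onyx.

Answer: onyx

Derivation:
Txn tx61f phase 1: ember yes -> prepared; lumen yes -> prepared; indigo yes -> prepared; mica yes -> prepared; onyx no -> aborted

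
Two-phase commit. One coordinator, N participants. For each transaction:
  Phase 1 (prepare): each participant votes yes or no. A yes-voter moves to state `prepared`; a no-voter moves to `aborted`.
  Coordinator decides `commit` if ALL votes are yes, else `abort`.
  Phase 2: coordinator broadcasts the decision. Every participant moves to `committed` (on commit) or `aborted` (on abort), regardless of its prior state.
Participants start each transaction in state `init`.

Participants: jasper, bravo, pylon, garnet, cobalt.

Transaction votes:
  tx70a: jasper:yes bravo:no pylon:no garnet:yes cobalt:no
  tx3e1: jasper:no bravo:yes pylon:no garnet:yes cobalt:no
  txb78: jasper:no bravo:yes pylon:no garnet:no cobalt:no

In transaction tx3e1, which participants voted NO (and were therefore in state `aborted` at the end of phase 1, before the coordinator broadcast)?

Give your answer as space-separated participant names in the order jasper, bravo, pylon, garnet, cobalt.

Txn tx3e1 phase 1: jasper no -> aborted; bravo yes -> prepared; pylon no -> aborted; garnet yes -> prepared; cobalt no -> aborted

Answer: jasper pylon cobalt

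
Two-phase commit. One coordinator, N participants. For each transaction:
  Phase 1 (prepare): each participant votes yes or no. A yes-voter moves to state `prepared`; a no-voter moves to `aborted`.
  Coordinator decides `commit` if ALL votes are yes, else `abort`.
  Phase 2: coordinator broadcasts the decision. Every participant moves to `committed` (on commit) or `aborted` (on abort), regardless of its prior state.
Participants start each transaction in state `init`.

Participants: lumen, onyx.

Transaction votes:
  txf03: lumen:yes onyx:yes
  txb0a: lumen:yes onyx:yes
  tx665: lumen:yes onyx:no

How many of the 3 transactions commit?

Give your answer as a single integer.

txf03: all yes -> commit (commits=1)
txb0a: all yes -> commit (commits=2)
tx665: no from onyx -> abort (commits=2)

Answer: 2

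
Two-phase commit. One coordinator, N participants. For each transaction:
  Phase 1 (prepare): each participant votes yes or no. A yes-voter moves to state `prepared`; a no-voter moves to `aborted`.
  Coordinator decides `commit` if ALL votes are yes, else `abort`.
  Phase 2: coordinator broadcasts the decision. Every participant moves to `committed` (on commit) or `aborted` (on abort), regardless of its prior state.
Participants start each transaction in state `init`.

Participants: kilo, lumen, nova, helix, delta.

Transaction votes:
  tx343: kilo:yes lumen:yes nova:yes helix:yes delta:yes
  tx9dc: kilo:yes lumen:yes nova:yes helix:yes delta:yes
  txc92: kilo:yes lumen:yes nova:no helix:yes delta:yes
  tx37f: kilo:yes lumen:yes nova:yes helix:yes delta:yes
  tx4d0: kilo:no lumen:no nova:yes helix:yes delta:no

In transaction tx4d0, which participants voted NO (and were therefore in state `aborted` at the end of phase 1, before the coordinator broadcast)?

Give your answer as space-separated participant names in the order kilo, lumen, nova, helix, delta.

Txn tx4d0 phase 1: kilo no -> aborted; lumen no -> aborted; nova yes -> prepared; helix yes -> prepared; delta no -> aborted

Answer: kilo lumen delta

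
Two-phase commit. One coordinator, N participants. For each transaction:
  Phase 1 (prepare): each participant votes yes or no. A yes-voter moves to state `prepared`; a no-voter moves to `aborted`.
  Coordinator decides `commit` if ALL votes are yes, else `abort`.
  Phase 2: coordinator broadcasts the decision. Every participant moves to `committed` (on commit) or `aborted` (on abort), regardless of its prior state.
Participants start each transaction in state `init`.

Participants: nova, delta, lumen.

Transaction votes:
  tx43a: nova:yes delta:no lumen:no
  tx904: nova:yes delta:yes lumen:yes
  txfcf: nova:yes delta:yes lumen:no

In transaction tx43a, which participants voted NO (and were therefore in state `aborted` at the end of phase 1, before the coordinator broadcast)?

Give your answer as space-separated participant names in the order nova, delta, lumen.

Answer: delta lumen

Derivation:
Txn tx43a phase 1: nova yes -> prepared; delta no -> aborted; lumen no -> aborted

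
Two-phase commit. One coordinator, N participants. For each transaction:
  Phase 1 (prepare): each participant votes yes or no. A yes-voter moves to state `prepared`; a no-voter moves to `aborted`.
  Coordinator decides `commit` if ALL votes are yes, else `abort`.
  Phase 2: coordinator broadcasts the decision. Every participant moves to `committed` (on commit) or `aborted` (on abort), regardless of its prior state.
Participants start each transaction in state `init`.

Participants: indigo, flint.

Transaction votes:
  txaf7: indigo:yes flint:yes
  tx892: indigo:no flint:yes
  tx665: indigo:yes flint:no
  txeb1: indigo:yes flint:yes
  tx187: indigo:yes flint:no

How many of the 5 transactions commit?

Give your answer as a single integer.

txaf7: all yes -> commit (commits=1)
tx892: no from indigo -> abort (commits=1)
tx665: no from flint -> abort (commits=1)
txeb1: all yes -> commit (commits=2)
tx187: no from flint -> abort (commits=2)

Answer: 2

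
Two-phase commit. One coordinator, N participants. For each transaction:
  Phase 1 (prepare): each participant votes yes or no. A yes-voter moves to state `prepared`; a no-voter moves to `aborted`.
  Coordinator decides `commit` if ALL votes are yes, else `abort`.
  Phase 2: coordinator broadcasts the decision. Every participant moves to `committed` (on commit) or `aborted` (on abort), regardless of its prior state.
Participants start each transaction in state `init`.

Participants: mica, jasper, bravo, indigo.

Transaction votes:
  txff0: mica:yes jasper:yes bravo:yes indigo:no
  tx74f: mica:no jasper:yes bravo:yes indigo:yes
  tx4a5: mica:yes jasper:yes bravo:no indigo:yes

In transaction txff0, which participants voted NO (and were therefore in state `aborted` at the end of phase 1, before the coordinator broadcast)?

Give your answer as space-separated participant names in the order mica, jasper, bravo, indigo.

Answer: indigo

Derivation:
Txn txff0 phase 1: mica yes -> prepared; jasper yes -> prepared; bravo yes -> prepared; indigo no -> aborted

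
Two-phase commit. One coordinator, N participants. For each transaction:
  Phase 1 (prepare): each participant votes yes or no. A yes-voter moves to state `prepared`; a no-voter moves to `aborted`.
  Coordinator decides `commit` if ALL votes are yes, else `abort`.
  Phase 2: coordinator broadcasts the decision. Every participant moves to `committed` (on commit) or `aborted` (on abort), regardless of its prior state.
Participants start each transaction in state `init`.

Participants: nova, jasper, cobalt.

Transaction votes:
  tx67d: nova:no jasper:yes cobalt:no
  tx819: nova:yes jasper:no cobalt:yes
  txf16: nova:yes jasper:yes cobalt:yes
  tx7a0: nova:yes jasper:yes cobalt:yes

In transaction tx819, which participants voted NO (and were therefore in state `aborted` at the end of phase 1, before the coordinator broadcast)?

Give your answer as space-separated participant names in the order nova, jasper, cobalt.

Answer: jasper

Derivation:
Txn tx819 phase 1: nova yes -> prepared; jasper no -> aborted; cobalt yes -> prepared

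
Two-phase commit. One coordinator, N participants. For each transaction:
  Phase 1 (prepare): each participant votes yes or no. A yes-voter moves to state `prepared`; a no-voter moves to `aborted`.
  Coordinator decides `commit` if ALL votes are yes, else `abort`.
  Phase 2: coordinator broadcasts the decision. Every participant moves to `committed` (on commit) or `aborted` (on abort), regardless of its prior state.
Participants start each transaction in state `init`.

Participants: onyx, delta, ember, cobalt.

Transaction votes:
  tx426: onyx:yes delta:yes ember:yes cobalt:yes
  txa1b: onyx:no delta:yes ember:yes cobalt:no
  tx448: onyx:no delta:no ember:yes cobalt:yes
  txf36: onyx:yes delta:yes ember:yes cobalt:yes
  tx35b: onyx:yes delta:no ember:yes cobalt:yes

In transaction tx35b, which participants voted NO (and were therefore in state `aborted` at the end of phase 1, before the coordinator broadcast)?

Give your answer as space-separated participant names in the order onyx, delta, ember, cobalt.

Txn tx35b phase 1: onyx yes -> prepared; delta no -> aborted; ember yes -> prepared; cobalt yes -> prepared

Answer: delta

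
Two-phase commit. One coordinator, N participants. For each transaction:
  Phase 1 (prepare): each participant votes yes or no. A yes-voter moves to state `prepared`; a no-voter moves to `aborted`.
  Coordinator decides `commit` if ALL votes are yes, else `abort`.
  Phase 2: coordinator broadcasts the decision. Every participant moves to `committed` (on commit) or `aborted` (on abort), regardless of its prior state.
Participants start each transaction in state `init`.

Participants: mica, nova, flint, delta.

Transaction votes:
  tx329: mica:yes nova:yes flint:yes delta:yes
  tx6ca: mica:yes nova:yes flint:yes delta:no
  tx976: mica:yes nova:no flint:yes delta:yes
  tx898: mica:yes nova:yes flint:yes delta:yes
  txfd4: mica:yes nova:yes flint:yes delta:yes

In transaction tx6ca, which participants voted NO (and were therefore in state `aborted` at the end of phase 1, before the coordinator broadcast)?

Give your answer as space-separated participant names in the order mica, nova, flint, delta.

Answer: delta

Derivation:
Txn tx6ca phase 1: mica yes -> prepared; nova yes -> prepared; flint yes -> prepared; delta no -> aborted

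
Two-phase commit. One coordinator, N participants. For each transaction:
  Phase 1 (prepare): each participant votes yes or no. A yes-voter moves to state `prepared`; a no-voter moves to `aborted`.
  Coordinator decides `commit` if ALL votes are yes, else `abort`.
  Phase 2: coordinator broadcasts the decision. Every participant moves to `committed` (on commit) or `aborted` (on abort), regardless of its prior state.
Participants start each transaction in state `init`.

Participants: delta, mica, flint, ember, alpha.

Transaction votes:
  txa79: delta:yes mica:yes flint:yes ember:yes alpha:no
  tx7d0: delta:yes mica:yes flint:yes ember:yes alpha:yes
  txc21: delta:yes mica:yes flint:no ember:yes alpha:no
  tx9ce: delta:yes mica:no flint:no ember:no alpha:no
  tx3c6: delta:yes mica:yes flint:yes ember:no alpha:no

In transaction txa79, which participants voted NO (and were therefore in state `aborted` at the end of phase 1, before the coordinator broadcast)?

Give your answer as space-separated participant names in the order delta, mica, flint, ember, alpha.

Txn txa79 phase 1: delta yes -> prepared; mica yes -> prepared; flint yes -> prepared; ember yes -> prepared; alpha no -> aborted

Answer: alpha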